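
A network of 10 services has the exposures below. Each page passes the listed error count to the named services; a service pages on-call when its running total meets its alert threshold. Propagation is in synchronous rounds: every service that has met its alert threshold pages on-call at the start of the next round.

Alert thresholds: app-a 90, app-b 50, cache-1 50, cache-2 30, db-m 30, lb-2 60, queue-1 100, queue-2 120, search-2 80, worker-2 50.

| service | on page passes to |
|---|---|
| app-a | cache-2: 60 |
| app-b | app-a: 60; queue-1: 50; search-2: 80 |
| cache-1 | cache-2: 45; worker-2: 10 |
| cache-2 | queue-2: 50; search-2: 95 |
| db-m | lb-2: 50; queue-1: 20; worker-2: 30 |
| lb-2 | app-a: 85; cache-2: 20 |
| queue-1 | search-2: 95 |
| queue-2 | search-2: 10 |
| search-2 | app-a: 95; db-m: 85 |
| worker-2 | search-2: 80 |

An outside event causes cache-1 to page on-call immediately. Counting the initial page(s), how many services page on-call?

5

Round 1 — cache-1 pages on-call (initial).
  cache-2: +45 → 45 ≥ 30
  worker-2: +10 → 10 < 50
Round 2 — cache-2 pages on-call.
  queue-2: +50 → 50 < 120
  search-2: +95 → 95 ≥ 80
Round 3 — search-2 pages on-call.
  app-a: +95 → 95 ≥ 90
  db-m: +85 → 85 ≥ 30
Round 4 — app-a, db-m page on-call.
  lb-2: +50 → 50 < 60
  queue-1: +20 → 20 < 100
  worker-2: +30 → 40 < 50
No further pages.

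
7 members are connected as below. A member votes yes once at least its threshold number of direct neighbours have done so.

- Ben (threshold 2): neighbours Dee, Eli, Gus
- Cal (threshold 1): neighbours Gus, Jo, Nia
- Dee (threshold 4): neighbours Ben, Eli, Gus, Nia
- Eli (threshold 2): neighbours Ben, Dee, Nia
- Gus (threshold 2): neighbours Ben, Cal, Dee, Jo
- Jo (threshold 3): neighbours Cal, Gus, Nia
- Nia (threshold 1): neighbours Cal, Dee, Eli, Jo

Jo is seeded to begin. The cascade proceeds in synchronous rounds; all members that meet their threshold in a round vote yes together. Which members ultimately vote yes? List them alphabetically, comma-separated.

Round 1 — Jo votes yes (initial).
Round 2 — checking thresholds:
  Cal: 1 of 3 neighbours ≥ 1, votes yes.
  Gus: 1 of 4 neighbours < 2, below threshold.
  Nia: 1 of 4 neighbours ≥ 1, votes yes.
Round 3 — checking thresholds:
  Dee: 1 of 4 neighbours < 4, below threshold.
  Eli: 1 of 3 neighbours < 2, below threshold.
  Gus: 2 of 4 neighbours ≥ 2, votes yes.
Round 4 — no new yes votes; cascade stops.

Cal, Gus, Jo, Nia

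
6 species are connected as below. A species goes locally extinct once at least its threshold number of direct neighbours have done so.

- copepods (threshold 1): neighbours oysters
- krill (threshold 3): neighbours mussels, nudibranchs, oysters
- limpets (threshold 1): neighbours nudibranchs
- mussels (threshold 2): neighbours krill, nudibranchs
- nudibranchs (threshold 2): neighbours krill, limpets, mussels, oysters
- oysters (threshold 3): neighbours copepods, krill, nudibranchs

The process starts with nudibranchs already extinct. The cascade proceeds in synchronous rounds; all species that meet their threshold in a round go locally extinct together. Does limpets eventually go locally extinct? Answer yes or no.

Round 1 — nudibranchs goes locally extinct (initial).
Round 2 — checking thresholds:
  krill: 1 of 3 neighbours < 3, not yet.
  limpets: 1 of 1 neighbours ≥ 1, goes locally extinct.
  mussels: 1 of 2 neighbours < 2, not yet.
  oysters: 1 of 3 neighbours < 3, not yet.
Round 3 — no new extinctions; cascade stops.

yes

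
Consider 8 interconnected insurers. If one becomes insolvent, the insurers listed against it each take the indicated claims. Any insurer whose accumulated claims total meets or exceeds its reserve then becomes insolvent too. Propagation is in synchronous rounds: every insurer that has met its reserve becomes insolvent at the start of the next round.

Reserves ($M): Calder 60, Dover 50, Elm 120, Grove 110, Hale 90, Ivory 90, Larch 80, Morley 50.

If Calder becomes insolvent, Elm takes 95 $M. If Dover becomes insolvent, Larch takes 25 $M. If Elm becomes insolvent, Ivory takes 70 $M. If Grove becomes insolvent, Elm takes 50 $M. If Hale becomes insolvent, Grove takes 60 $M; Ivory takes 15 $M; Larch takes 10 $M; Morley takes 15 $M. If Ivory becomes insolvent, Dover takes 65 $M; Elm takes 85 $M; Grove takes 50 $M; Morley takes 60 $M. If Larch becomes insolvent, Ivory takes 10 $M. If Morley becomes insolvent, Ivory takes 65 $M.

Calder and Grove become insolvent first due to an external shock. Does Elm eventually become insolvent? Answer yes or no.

yes

Round 1 — Calder, Grove become insolvent (initial).
  Elm: +95+50 → 145 ≥ 120
Round 2 — Elm becomes insolvent.
  Ivory: +70 → 70 < 90
No further insolvencies.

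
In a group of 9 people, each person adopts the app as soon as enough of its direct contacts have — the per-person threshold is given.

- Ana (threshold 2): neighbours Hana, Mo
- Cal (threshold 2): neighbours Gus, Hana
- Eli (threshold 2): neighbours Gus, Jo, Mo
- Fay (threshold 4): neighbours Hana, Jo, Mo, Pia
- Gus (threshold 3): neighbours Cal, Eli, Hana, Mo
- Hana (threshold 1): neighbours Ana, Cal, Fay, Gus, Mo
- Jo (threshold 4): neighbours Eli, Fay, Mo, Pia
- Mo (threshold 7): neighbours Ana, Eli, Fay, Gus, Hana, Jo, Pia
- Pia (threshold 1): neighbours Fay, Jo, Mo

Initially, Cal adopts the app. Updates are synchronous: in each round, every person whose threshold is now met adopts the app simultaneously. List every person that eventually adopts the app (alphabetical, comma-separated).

Round 1 — Cal adopts the app (initial).
Round 2 — checking thresholds:
  Gus: 1 of 4 neighbours < 3, below threshold.
  Hana: 1 of 5 neighbours ≥ 1, adopts the app.
Round 3 — no new adoptions; cascade stops.

Cal, Hana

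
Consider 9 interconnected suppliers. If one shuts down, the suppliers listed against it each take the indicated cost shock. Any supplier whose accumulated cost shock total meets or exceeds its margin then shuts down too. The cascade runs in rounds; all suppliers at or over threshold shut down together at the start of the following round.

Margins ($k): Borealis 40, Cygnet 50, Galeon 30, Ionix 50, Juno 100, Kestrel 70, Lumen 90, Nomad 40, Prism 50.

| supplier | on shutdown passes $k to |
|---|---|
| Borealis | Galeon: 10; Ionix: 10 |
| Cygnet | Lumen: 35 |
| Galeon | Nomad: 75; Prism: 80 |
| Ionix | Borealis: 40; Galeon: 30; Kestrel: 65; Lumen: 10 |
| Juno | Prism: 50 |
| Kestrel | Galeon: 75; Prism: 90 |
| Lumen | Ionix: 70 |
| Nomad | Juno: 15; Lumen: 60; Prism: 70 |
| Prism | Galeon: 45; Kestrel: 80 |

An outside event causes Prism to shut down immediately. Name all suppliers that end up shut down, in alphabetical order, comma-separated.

Round 1 — Prism shuts down (initial).
  Galeon: +45 → 45 ≥ 30
  Kestrel: +80 → 80 ≥ 70
Round 2 — Galeon, Kestrel shut down.
  Nomad: +75 → 75 ≥ 40
Round 3 — Nomad shuts down.
  Juno: +15 → 15 < 100
  Lumen: +60 → 60 < 90
No further shutdowns.

Galeon, Kestrel, Nomad, Prism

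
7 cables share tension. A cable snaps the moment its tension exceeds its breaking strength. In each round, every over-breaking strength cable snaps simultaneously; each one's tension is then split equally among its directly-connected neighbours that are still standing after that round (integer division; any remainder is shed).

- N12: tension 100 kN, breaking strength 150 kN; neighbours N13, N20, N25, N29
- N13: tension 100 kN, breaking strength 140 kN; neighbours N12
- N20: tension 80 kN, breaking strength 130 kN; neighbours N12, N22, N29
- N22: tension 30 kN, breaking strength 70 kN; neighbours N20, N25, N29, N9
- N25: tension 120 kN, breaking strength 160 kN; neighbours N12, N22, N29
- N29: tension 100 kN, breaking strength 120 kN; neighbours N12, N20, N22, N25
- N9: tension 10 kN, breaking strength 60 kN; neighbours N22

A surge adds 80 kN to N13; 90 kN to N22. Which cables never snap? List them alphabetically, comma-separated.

N9

Round 1 — N13 at 180 > 140; N22 at 120 > 70. N13, N22 snap.
  N13 sheds 180 kN to N12: 180 each.
    N12: 100+180 = 280 > 150
  N22 sheds 120 kN to N20, N25, N29, N9: 30 each.
    N20: 80+30 = 110 ≤ 130
    N25: 120+30 = 150 ≤ 160
    N29: 100+30 = 130 > 120
    N9: 10+30 = 40 ≤ 60
Round 2 — N12, N29 snap.
  N12 sheds 280 kN to N20, N25: 140 each.
    N20: 110+140 = 250 > 130
    N25: 150+140 = 290 > 160
  N29 sheds 130 kN to N20, N25: 65 each.
    N20: 250+65 = 315 > 130
    N25: 290+65 = 355 > 160
Round 3 — N20, N25 snap.
  N20 sheds 315 kN: no online neighbours, lost.
  N25 sheds 355 kN: no online neighbours, lost.
No further breaks.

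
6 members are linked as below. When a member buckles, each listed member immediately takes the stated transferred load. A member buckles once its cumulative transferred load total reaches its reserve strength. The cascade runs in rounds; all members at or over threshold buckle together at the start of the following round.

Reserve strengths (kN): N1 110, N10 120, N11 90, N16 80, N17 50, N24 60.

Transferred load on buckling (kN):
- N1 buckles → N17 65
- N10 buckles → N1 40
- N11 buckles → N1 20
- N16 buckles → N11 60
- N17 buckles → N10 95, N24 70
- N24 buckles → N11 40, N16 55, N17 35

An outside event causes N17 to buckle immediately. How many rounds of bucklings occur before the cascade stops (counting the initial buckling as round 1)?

2

Round 1 — N17 buckles (initial).
  N10: +95 → 95 < 120
  N24: +70 → 70 ≥ 60
Round 2 — N24 buckles.
  N11: +40 → 40 < 90
  N16: +55 → 55 < 80
No further bucklings.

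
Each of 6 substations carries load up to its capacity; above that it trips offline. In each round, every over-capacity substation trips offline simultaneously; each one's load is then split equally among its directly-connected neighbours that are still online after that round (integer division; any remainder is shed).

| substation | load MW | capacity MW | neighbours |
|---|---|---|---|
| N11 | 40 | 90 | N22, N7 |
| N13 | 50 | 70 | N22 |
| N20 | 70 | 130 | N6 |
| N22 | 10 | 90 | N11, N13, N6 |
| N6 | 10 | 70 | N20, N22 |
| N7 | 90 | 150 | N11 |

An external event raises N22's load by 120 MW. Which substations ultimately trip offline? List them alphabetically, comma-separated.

Round 1 — N22 at 130 > 90. N22 trips offline.
  N22 sheds 130 MW to N11, N13, N6: 43 each (1 lost).
    N11: 40+43 = 83 ≤ 90
    N13: 50+43 = 93 > 70
    N6: 10+43 = 53 ≤ 70
Round 2 — N13 trips offline.
  N13 sheds 93 MW: no online neighbours, lost.
No further trips.

N13, N22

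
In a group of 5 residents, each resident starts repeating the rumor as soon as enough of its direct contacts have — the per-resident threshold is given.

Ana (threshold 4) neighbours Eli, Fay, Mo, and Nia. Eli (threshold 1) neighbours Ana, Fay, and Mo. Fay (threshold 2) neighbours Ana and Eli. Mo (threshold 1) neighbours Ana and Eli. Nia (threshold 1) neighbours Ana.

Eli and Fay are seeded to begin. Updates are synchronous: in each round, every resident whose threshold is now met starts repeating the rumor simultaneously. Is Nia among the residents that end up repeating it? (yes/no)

Round 1 — Eli, Fay start repeating the rumor (initial).
Round 2 — checking thresholds:
  Ana: 2 of 4 neighbours < 4, below threshold.
  Mo: 1 of 2 neighbours ≥ 1, starts repeating the rumor.
Round 3 — no new spreads; cascade stops.

no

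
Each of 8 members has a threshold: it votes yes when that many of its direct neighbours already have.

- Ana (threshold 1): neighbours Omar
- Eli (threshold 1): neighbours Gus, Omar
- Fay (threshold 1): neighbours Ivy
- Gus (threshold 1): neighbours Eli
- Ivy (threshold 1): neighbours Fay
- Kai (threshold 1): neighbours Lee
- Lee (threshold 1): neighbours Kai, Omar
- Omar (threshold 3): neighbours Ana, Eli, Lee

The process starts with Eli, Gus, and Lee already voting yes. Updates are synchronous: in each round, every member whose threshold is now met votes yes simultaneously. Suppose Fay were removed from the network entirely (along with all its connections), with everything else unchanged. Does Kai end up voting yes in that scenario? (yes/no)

With Fay removed:
Round 1 — Eli, Gus, Lee vote yes (initial).
Round 2 — checking thresholds:
  Kai: 1 of 1 neighbours ≥ 1, votes yes.
  Omar: 2 of 3 neighbours < 3, holds.
Round 3 — no new yes votes; cascade stops.

yes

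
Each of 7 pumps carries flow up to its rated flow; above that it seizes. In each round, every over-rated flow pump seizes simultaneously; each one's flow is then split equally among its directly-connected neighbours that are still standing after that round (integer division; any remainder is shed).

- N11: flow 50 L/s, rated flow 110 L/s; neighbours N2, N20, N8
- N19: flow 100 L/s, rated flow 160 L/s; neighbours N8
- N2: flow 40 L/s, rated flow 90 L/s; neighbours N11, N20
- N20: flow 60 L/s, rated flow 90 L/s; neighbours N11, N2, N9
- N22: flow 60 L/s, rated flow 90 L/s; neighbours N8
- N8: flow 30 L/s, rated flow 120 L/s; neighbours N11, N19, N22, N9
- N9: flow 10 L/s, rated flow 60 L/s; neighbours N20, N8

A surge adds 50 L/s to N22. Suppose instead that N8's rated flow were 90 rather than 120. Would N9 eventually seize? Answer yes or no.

no

With N8's rated flow at 90:
Round 1 — N22 at 110 > 90. N22 seizes.
  N22 sheds 110 L/s to N8: 110 each.
    N8: 30+110 = 140 > 90
Round 2 — N8 seizes.
  N8 sheds 140 L/s to N11, N19, N9: 46 each (2 lost).
    N11: 50+46 = 96 ≤ 110
    N19: 100+46 = 146 ≤ 160
    N9: 10+46 = 56 ≤ 60
No further seizures.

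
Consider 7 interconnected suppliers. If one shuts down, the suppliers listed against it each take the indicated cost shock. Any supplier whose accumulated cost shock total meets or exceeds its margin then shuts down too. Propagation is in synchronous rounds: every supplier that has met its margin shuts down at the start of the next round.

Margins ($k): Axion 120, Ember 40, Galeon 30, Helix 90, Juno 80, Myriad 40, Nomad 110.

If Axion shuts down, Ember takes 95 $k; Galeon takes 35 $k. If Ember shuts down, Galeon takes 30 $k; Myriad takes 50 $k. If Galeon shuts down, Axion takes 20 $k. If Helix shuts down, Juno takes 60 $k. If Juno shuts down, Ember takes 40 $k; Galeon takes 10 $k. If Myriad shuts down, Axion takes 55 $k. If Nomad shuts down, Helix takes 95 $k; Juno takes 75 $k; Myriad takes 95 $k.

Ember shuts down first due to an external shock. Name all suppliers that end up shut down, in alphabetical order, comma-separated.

Round 1 — Ember shuts down (initial).
  Galeon: +30 → 30 ≥ 30
  Myriad: +50 → 50 ≥ 40
Round 2 — Galeon, Myriad shut down.
  Axion: +20+55 → 75 < 120
No further shutdowns.

Ember, Galeon, Myriad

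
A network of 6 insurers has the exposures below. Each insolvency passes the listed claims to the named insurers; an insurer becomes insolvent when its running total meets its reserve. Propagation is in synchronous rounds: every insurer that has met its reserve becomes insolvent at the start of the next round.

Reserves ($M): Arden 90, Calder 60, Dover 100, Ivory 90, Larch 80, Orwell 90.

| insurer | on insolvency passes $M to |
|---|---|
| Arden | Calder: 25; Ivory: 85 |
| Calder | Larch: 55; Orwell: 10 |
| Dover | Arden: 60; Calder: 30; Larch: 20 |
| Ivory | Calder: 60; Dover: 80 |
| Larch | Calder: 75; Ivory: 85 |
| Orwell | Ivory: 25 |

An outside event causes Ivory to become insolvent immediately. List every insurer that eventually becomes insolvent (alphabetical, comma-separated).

Round 1 — Ivory becomes insolvent (initial).
  Calder: +60 → 60 ≥ 60
  Dover: +80 → 80 < 100
Round 2 — Calder becomes insolvent.
  Larch: +55 → 55 < 80
  Orwell: +10 → 10 < 90
No further insolvencies.

Calder, Ivory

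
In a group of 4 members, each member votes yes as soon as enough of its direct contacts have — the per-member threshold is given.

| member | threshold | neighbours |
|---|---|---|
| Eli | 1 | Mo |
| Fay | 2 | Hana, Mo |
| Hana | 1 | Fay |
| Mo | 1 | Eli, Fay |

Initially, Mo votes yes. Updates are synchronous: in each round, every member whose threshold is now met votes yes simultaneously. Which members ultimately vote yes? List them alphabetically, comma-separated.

Round 1 — Mo votes yes (initial).
Round 2 — checking thresholds:
  Eli: 1 of 1 neighbours ≥ 1, votes yes.
  Fay: 1 of 2 neighbours < 2, holds.
Round 3 — no new yes votes; cascade stops.

Eli, Mo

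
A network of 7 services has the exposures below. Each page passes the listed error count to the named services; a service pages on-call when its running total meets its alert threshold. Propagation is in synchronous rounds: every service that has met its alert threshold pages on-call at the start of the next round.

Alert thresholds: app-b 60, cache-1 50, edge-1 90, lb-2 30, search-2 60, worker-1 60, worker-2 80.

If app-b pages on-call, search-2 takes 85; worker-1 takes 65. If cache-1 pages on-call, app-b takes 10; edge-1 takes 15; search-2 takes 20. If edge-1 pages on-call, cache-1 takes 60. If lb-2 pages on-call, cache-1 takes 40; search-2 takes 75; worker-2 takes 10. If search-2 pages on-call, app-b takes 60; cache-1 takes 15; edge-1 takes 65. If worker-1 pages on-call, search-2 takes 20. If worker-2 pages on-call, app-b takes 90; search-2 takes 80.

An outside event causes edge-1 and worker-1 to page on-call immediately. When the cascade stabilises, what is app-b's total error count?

10

Round 1 — edge-1, worker-1 page on-call (initial).
  cache-1: +60 → 60 ≥ 50
  search-2: +20 → 20 < 60
Round 2 — cache-1 pages on-call.
  app-b: +10 → 10 < 60
  search-2: +20 → 40 < 60
No further pages.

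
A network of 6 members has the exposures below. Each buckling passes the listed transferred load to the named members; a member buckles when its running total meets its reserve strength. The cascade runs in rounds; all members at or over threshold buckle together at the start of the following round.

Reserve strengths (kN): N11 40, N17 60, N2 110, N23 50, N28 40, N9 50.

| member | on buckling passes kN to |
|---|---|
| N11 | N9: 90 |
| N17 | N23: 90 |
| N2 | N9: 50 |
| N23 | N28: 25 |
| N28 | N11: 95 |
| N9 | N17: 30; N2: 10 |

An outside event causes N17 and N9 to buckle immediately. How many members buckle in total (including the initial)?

3

Round 1 — N17, N9 buckle (initial).
  N2: +10 → 10 < 110
  N23: +90 → 90 ≥ 50
Round 2 — N23 buckles.
  N28: +25 → 25 < 40
No further bucklings.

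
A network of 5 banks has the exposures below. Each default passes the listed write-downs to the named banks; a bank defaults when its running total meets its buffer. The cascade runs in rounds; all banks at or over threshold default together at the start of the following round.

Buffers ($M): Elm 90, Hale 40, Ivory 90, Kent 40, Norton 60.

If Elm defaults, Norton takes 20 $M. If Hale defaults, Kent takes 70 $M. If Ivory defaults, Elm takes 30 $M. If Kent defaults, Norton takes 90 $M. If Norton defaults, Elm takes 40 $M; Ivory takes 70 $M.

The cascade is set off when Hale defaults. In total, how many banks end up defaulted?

Round 1 — Hale defaults (initial).
  Kent: +70 → 70 ≥ 40
Round 2 — Kent defaults.
  Norton: +90 → 90 ≥ 60
Round 3 — Norton defaults.
  Elm: +40 → 40 < 90
  Ivory: +70 → 70 < 90
No further defaults.

3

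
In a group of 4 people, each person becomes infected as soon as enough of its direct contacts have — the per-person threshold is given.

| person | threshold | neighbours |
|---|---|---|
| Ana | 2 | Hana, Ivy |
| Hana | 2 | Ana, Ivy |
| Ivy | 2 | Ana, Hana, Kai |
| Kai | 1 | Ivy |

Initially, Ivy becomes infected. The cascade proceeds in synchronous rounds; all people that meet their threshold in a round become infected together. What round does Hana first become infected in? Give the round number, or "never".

never

Round 1 — Ivy becomes infected (initial).
Round 2 — checking thresholds:
  Ana: 1 of 2 neighbours < 2, below threshold.
  Hana: 1 of 2 neighbours < 2, below threshold.
  Kai: 1 of 1 neighbours ≥ 1, becomes infected.
Round 3 — no new infections; cascade stops.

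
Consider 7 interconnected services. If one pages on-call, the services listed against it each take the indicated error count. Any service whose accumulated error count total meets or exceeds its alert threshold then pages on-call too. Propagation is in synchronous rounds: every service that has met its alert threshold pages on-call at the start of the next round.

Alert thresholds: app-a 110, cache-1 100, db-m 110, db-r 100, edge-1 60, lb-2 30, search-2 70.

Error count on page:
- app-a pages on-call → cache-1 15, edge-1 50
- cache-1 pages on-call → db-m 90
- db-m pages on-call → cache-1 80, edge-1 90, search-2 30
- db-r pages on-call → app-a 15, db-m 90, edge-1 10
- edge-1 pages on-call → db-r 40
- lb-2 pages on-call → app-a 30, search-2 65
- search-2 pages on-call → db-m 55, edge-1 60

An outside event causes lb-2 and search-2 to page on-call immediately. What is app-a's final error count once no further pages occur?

30

Round 1 — lb-2, search-2 page on-call (initial).
  app-a: +30 → 30 < 110
  db-m: +55 → 55 < 110
  edge-1: +60 → 60 ≥ 60
Round 2 — edge-1 pages on-call.
  db-r: +40 → 40 < 100
No further pages.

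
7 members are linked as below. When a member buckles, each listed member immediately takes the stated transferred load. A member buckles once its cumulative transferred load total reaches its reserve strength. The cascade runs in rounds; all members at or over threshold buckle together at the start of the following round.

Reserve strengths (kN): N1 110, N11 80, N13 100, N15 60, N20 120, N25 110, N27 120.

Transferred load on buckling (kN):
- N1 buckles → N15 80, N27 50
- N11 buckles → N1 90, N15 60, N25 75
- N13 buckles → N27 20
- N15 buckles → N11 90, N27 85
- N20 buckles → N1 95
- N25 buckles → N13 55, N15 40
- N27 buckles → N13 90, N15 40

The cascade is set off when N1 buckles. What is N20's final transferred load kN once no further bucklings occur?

0

Round 1 — N1 buckles (initial).
  N15: +80 → 80 ≥ 60
  N27: +50 → 50 < 120
Round 2 — N15 buckles.
  N11: +90 → 90 ≥ 80
  N27: +85 → 135 ≥ 120
Round 3 — N11, N27 buckle.
  N13: +90 → 90 < 100
  N25: +75 → 75 < 110
No further bucklings.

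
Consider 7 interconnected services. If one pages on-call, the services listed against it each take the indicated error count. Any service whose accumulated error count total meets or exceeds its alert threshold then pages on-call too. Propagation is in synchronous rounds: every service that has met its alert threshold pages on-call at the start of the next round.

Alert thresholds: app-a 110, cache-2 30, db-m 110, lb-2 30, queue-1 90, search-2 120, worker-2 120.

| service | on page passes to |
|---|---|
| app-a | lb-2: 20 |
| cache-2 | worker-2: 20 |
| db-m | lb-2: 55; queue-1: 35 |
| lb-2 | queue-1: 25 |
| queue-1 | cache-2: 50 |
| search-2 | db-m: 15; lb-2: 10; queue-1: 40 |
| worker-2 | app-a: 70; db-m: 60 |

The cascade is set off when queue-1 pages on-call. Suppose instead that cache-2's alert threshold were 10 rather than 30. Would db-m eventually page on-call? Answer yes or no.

With cache-2's alert threshold at 10:
Round 1 — queue-1 pages on-call (initial).
  cache-2: +50 → 50 ≥ 10
Round 2 — cache-2 pages on-call.
  worker-2: +20 → 20 < 120
No further pages.

no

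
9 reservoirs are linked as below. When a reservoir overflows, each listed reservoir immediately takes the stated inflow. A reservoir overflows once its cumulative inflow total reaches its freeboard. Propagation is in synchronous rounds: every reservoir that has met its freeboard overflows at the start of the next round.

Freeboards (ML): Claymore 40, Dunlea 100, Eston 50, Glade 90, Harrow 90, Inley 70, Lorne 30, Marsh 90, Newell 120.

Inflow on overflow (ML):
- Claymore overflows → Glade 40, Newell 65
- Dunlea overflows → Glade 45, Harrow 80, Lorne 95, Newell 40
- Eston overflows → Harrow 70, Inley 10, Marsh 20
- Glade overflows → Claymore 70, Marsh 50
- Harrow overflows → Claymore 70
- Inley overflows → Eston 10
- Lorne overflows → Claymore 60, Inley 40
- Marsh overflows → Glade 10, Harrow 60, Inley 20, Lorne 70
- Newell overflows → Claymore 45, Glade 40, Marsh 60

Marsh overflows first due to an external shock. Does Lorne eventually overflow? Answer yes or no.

Round 1 — Marsh overflows (initial).
  Glade: +10 → 10 < 90
  Harrow: +60 → 60 < 90
  Inley: +20 → 20 < 70
  Lorne: +70 → 70 ≥ 30
Round 2 — Lorne overflows.
  Claymore: +60 → 60 ≥ 40
  Inley: +40 → 60 < 70
Round 3 — Claymore overflows.
  Glade: +40 → 50 < 90
  Newell: +65 → 65 < 120
No further overflows.

yes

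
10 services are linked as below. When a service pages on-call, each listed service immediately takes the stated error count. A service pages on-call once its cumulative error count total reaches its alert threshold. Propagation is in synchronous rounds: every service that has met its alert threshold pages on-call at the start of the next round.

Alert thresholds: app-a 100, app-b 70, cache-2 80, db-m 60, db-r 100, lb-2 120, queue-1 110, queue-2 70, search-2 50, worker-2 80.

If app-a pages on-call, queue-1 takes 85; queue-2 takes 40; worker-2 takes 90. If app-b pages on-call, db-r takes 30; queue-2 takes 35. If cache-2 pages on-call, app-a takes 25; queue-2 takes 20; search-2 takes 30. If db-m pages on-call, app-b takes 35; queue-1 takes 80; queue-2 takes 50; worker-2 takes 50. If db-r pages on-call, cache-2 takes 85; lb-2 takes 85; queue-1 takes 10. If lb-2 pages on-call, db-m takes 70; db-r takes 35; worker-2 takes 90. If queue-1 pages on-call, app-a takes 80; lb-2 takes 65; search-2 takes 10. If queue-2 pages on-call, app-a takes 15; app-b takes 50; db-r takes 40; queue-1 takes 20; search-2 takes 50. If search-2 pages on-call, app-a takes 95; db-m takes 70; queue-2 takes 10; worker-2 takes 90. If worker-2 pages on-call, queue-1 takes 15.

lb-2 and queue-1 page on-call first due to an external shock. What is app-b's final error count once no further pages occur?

Round 1 — lb-2, queue-1 page on-call (initial).
  app-a: +80 → 80 < 100
  db-m: +70 → 70 ≥ 60
  db-r: +35 → 35 < 100
  search-2: +10 → 10 < 50
  worker-2: +90 → 90 ≥ 80
Round 2 — db-m, worker-2 page on-call.
  app-b: +35 → 35 < 70
  queue-2: +50 → 50 < 70
No further pages.

35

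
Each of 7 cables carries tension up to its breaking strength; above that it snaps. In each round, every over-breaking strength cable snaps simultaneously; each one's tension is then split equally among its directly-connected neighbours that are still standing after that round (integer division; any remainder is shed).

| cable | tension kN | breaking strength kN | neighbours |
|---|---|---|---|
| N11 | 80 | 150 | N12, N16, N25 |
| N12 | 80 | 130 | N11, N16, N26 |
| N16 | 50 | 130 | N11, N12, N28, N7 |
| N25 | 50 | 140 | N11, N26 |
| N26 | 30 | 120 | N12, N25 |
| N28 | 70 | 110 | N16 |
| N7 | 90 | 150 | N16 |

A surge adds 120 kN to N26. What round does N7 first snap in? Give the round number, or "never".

5

Round 1 — N26 at 150 > 120. N26 snaps.
  N26 sheds 150 kN to N12, N25: 75 each.
    N12: 80+75 = 155 > 130
    N25: 50+75 = 125 ≤ 140
Round 2 — N12 snaps.
  N12 sheds 155 kN to N11, N16: 77 each (1 lost).
    N11: 80+77 = 157 > 150
    N16: 50+77 = 127 ≤ 130
Round 3 — N11 snaps.
  N11 sheds 157 kN to N16, N25: 78 each (1 lost).
    N16: 127+78 = 205 > 130
    N25: 125+78 = 203 > 140
Round 4 — N16, N25 snap.
  N16 sheds 205 kN to N28, N7: 102 each (1 lost).
    N28: 70+102 = 172 > 110
    N7: 90+102 = 192 > 150
  N25 sheds 203 kN: no online neighbours, lost.
Round 5 — N28, N7 snap.
  N28 sheds 172 kN: no online neighbours, lost.
  N7 sheds 192 kN: no online neighbours, lost.
No further breaks.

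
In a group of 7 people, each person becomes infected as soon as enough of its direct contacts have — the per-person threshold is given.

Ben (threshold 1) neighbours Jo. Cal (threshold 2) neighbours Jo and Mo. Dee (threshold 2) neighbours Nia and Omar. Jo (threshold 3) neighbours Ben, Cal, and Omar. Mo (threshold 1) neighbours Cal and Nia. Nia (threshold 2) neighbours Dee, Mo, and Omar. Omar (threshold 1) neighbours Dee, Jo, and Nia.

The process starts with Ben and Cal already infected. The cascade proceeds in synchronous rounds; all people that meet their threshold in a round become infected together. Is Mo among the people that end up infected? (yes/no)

Round 1 — Ben, Cal become infected (initial).
Round 2 — checking thresholds:
  Jo: 2 of 3 neighbours < 3, not yet.
  Mo: 1 of 2 neighbours ≥ 1, becomes infected.
Round 3 — no new infections; cascade stops.

yes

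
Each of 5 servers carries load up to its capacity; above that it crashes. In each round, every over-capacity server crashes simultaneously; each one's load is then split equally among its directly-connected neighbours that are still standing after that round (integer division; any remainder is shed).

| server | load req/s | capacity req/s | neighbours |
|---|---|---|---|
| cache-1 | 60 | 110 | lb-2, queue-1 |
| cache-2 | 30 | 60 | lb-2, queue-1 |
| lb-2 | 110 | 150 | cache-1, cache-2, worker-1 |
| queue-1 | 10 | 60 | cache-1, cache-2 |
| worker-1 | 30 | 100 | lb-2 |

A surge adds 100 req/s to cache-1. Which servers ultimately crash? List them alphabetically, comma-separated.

Round 1 — cache-1 at 160 > 110. cache-1 crashes.
  cache-1 sheds 160 req/s to lb-2, queue-1: 80 each.
    lb-2: 110+80 = 190 > 150
    queue-1: 10+80 = 90 > 60
Round 2 — lb-2, queue-1 crash.
  lb-2 sheds 190 req/s to cache-2, worker-1: 95 each.
    cache-2: 30+95 = 125 > 60
    worker-1: 30+95 = 125 > 100
  queue-1 sheds 90 req/s to cache-2: 90 each.
    cache-2: 125+90 = 215 > 60
Round 3 — cache-2, worker-1 crash.
  cache-2 sheds 215 req/s: no online neighbours, lost.
  worker-1 sheds 125 req/s: no online neighbours, lost.
No further crashes.

cache-1, cache-2, lb-2, queue-1, worker-1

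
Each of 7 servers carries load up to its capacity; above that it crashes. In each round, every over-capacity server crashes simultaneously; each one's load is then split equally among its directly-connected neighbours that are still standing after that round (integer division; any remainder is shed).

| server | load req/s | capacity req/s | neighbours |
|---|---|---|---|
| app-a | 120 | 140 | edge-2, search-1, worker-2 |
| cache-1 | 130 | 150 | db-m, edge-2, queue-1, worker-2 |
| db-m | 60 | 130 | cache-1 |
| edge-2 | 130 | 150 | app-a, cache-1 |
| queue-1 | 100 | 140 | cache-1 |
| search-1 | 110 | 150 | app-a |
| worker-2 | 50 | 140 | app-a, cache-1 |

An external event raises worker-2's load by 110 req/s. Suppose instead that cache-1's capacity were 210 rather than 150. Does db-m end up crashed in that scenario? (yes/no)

yes

With cache-1's capacity at 210:
Round 1 — worker-2 at 160 > 140. worker-2 crashes.
  worker-2 sheds 160 req/s to app-a, cache-1: 80 each.
    app-a: 120+80 = 200 > 140
    cache-1: 130+80 = 210 ≤ 210
Round 2 — app-a crashes.
  app-a sheds 200 req/s to edge-2, search-1: 100 each.
    edge-2: 130+100 = 230 > 150
    search-1: 110+100 = 210 > 150
Round 3 — edge-2, search-1 crash.
  edge-2 sheds 230 req/s to cache-1: 230 each.
    cache-1: 210+230 = 440 > 210
  search-1 sheds 210 req/s: no online neighbours, lost.
Round 4 — cache-1 crashes.
  cache-1 sheds 440 req/s to db-m, queue-1: 220 each.
    db-m: 60+220 = 280 > 130
    queue-1: 100+220 = 320 > 140
Round 5 — db-m, queue-1 crash.
  db-m sheds 280 req/s: no online neighbours, lost.
  queue-1 sheds 320 req/s: no online neighbours, lost.
No further crashes.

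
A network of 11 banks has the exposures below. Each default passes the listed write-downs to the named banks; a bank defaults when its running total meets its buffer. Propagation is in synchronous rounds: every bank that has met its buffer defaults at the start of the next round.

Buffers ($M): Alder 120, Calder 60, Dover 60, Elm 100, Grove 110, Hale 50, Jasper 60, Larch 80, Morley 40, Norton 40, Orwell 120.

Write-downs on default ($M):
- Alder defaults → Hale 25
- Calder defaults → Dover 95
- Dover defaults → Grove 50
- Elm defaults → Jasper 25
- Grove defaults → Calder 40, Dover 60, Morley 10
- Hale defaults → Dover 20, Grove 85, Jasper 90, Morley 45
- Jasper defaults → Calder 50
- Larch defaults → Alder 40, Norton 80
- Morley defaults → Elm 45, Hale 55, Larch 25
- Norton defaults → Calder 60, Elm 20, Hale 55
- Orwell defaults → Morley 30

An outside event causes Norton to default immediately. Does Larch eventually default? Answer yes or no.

Round 1 — Norton defaults (initial).
  Calder: +60 → 60 ≥ 60
  Elm: +20 → 20 < 100
  Hale: +55 → 55 ≥ 50
Round 2 — Calder, Hale default.
  Dover: +95+20 → 115 ≥ 60
  Grove: +85 → 85 < 110
  Jasper: +90 → 90 ≥ 60
  Morley: +45 → 45 ≥ 40
Round 3 — Dover, Jasper, Morley default.
  Elm: +45 → 65 < 100
  Grove: +50 → 135 ≥ 110
  Larch: +25 → 25 < 80
Round 4 — Grove defaults.
No further defaults.

no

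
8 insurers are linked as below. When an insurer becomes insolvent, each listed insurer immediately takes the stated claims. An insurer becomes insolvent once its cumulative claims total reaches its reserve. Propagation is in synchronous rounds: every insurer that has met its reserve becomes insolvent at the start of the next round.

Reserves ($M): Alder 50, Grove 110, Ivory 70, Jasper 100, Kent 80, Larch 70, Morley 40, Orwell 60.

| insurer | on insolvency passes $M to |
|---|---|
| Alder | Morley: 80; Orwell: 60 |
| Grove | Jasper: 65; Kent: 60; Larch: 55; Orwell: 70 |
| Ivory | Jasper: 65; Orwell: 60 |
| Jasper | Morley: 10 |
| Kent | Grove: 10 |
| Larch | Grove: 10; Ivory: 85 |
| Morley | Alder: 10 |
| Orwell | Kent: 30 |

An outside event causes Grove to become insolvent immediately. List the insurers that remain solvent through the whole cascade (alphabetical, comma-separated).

Round 1 — Grove becomes insolvent (initial).
  Jasper: +65 → 65 < 100
  Kent: +60 → 60 < 80
  Larch: +55 → 55 < 70
  Orwell: +70 → 70 ≥ 60
Round 2 — Orwell becomes insolvent.
  Kent: +30 → 90 ≥ 80
Round 3 — Kent becomes insolvent.
No further insolvencies.

Alder, Ivory, Jasper, Larch, Morley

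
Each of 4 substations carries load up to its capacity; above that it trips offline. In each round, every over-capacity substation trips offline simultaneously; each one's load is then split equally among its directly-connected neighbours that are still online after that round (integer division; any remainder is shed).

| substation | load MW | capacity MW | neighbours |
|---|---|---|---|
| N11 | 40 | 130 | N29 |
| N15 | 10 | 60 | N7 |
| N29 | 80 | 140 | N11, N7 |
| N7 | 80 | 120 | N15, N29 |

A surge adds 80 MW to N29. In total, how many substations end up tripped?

Round 1 — N29 at 160 > 140. N29 trips offline.
  N29 sheds 160 MW to N11, N7: 80 each.
    N11: 40+80 = 120 ≤ 130
    N7: 80+80 = 160 > 120
Round 2 — N7 trips offline.
  N7 sheds 160 MW to N15: 160 each.
    N15: 10+160 = 170 > 60
Round 3 — N15 trips offline.
  N15 sheds 170 MW: no online neighbours, lost.
No further trips.

3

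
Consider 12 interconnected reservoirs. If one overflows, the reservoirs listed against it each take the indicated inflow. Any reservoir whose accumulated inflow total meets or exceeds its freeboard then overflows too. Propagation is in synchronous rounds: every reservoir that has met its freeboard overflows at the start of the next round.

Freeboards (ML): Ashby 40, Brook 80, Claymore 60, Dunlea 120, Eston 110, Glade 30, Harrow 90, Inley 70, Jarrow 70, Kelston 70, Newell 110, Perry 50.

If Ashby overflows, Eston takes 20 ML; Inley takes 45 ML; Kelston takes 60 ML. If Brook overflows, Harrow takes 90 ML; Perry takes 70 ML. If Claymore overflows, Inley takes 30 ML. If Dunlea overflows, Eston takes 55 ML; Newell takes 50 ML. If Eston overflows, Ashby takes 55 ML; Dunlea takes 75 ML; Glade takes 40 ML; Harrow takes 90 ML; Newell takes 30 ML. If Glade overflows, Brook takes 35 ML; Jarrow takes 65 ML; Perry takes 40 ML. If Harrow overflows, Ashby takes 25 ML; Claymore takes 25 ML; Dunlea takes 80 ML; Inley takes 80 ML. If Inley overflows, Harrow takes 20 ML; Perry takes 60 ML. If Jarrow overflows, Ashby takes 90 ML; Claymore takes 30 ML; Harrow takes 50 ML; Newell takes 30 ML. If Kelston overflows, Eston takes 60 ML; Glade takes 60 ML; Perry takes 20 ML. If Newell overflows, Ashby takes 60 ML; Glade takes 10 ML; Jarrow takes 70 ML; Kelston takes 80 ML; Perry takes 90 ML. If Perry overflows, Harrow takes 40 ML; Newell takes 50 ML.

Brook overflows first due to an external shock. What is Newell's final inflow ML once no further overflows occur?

Round 1 — Brook overflows (initial).
  Harrow: +90 → 90 ≥ 90
  Perry: +70 → 70 ≥ 50
Round 2 — Harrow, Perry overflow.
  Ashby: +25 → 25 < 40
  Claymore: +25 → 25 < 60
  Dunlea: +80 → 80 < 120
  Inley: +80 → 80 ≥ 70
  Newell: +50 → 50 < 110
Round 3 — Inley overflows.
No further overflows.

50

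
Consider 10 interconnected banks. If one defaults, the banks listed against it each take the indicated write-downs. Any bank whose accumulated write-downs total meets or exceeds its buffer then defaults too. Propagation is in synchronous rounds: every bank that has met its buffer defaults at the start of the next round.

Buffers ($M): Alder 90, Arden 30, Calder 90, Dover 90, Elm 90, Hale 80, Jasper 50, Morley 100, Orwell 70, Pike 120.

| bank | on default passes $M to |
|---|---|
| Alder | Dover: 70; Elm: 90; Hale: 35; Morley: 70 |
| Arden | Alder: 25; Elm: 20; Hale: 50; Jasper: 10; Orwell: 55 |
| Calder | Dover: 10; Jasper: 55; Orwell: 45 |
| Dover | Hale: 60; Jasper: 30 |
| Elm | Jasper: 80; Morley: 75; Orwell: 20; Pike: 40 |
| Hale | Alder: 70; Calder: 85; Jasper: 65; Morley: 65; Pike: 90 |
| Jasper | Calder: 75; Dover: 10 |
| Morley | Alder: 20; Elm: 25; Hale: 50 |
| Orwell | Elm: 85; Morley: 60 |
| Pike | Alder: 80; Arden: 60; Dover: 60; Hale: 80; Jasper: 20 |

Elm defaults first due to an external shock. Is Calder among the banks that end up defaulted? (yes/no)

no

Round 1 — Elm defaults (initial).
  Jasper: +80 → 80 ≥ 50
  Morley: +75 → 75 < 100
  Orwell: +20 → 20 < 70
  Pike: +40 → 40 < 120
Round 2 — Jasper defaults.
  Calder: +75 → 75 < 90
  Dover: +10 → 10 < 90
No further defaults.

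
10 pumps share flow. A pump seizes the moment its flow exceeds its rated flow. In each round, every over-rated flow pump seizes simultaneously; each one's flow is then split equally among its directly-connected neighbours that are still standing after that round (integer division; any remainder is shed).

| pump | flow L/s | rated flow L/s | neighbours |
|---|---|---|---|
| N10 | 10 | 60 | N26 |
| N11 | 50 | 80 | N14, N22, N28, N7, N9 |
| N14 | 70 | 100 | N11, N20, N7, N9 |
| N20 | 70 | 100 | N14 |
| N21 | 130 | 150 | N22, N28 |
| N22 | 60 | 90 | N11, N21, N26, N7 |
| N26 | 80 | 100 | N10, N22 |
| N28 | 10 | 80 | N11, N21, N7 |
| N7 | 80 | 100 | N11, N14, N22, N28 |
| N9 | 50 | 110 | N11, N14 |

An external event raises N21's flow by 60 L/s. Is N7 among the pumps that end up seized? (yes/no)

Round 1 — N21 at 190 > 150. N21 seizes.
  N21 sheds 190 L/s to N22, N28: 95 each.
    N22: 60+95 = 155 > 90
    N28: 10+95 = 105 > 80
Round 2 — N22, N28 seize.
  N22 sheds 155 L/s to N11, N26, N7: 51 each (2 lost).
    N11: 50+51 = 101 > 80
    N26: 80+51 = 131 > 100
    N7: 80+51 = 131 > 100
  N28 sheds 105 L/s to N11, N7: 52 each (1 lost).
    N11: 101+52 = 153 > 80
    N7: 131+52 = 183 > 100
Round 3 — N11, N26, N7 seize.
  N11 sheds 153 L/s to N14, N9: 76 each (1 lost).
    N14: 70+76 = 146 > 100
    N9: 50+76 = 126 > 110
  N26 sheds 131 L/s to N10: 131 each.
    N10: 10+131 = 141 > 60
  N7 sheds 183 L/s to N14: 183 each.
    N14: 146+183 = 329 > 100
Round 4 — N10, N14, N9 seize.
  N10 sheds 141 L/s: no online neighbours, lost.
  N14 sheds 329 L/s to N20: 329 each.
    N20: 70+329 = 399 > 100
  N9 sheds 126 L/s: no online neighbours, lost.
Round 5 — N20 seizes.
  N20 sheds 399 L/s: no online neighbours, lost.
No further seizures.

yes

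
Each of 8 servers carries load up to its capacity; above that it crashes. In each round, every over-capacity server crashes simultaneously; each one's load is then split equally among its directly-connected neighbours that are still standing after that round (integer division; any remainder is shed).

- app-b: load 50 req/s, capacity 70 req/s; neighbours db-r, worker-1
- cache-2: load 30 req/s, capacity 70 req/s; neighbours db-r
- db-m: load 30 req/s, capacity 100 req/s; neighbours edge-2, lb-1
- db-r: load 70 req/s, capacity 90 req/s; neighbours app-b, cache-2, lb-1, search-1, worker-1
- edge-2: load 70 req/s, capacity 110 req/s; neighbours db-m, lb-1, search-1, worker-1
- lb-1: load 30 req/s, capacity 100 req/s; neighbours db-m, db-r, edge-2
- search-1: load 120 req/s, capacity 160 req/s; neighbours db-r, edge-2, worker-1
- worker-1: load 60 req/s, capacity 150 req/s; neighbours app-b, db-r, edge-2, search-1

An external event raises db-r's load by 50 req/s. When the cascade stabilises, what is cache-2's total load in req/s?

Round 1 — db-r at 120 > 90. db-r crashes.
  db-r sheds 120 req/s to app-b, cache-2, lb-1, search-1, worker-1: 24 each.
    app-b: 50+24 = 74 > 70
    cache-2: 30+24 = 54 ≤ 70
    lb-1: 30+24 = 54 ≤ 100
    search-1: 120+24 = 144 ≤ 160
    worker-1: 60+24 = 84 ≤ 150
Round 2 — app-b crashes.
  app-b sheds 74 req/s to worker-1: 74 each.
    worker-1: 84+74 = 158 > 150
Round 3 — worker-1 crashes.
  worker-1 sheds 158 req/s to edge-2, search-1: 79 each.
    edge-2: 70+79 = 149 > 110
    search-1: 144+79 = 223 > 160
Round 4 — edge-2, search-1 crash.
  edge-2 sheds 149 req/s to db-m, lb-1: 74 each (1 lost).
    db-m: 30+74 = 104 > 100
    lb-1: 54+74 = 128 > 100
  search-1 sheds 223 req/s: no online neighbours, lost.
Round 5 — db-m, lb-1 crash.
  db-m sheds 104 req/s: no online neighbours, lost.
  lb-1 sheds 128 req/s: no online neighbours, lost.
No further crashes.

54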